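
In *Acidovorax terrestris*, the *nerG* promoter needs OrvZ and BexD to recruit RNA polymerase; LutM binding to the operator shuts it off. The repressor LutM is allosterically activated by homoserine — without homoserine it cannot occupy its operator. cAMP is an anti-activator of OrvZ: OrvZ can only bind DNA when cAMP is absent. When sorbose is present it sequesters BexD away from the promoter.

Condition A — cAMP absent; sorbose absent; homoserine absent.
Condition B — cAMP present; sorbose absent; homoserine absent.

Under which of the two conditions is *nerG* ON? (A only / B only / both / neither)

Condition A:
cAMP is absent, so OrvZ is active.
Sorbose is absent, so BexD is active.
Homoserine is absent, so LutM is inactive.
No repressor is bound and OrvZ and BexD are active, so *nerG* is transcribed.
→ *nerG* is ON in A.
Condition B:
cAMP is present, so OrvZ is inactive.
Sorbose is absent, so BexD is active.
Homoserine is absent, so LutM is inactive.
Required activator OrvZ is absent, so *nerG* is not transcribed.
→ *nerG* is OFF in B.

A only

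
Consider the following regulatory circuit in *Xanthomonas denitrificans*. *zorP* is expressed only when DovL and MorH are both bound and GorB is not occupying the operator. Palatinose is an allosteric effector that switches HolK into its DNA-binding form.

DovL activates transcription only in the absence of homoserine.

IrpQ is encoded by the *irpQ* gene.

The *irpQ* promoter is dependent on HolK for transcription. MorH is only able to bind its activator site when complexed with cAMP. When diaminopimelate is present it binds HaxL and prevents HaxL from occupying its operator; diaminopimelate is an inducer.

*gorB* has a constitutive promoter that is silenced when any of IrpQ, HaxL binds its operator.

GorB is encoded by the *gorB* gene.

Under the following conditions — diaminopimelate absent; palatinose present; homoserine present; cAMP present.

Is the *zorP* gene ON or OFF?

Homoserine is present, so DovL is inactive.
Palatinose is present, so HolK is active.
No repressor is bound and HolK is active, so *irpQ* is transcribed.
So IrpQ is produced and active.
Diaminopimelate is absent, so HaxL is active.
With repressor IrpQ bound, *gorB* is not transcribed.
So GorB is not produced.
cAMP is present, so MorH is active.
Required activator DovL is absent, so *zorP* is not transcribed.

OFF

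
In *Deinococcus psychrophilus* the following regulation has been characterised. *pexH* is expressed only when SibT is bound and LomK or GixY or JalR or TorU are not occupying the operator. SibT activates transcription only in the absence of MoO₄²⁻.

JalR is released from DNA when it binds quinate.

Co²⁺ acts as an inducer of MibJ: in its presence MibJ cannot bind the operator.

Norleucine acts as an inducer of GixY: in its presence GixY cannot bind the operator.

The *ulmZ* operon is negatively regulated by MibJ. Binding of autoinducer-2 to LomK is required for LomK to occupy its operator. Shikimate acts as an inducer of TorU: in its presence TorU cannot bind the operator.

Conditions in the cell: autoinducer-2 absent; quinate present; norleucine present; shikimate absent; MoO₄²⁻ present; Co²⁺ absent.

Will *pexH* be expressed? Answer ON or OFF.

Autoinducer-2 is absent, so LomK is inactive.
MoO₄²⁻ is present, so SibT is inactive.
Norleucine is present, so GixY is inactive.
Quinate is present, so JalR is inactive.
Shikimate is absent, so TorU is active.
With repressor TorU bound, *pexH* is not transcribed.

OFF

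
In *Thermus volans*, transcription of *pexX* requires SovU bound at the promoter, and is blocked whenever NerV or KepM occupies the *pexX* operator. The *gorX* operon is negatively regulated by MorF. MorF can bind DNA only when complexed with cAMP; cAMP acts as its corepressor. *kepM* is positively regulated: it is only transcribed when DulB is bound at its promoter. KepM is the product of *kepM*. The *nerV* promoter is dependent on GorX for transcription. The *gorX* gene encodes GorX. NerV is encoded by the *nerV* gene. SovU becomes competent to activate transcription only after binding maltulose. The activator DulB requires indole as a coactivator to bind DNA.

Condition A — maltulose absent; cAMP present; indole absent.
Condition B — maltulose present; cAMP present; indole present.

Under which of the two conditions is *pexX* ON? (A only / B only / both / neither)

Condition A:
Maltulose is absent, so SovU is inactive.
cAMP is present, so MorF is active.
With repressor MorF bound, *gorX* is not transcribed.
So GorX is not produced.
Required activator GorX is absent, so *nerV* is not transcribed.
So NerV is not produced.
Indole is absent, so DulB is inactive.
Required activator DulB is absent, so *kepM* is not transcribed.
So KepM is not produced.
Required activator SovU is absent, so *pexX* is not transcribed.
→ *pexX* is OFF in A.
Condition B:
Maltulose is present, so SovU is active.
cAMP is present, so MorF is active.
With repressor MorF bound, *gorX* is not transcribed.
So GorX is not produced.
Required activator GorX is absent, so *nerV* is not transcribed.
So NerV is not produced.
Indole is present, so DulB is active.
No repressor is bound and DulB is active, so *kepM* is transcribed.
So KepM is produced and active.
With repressor KepM bound, *pexX* is not transcribed.
→ *pexX* is OFF in B.

neither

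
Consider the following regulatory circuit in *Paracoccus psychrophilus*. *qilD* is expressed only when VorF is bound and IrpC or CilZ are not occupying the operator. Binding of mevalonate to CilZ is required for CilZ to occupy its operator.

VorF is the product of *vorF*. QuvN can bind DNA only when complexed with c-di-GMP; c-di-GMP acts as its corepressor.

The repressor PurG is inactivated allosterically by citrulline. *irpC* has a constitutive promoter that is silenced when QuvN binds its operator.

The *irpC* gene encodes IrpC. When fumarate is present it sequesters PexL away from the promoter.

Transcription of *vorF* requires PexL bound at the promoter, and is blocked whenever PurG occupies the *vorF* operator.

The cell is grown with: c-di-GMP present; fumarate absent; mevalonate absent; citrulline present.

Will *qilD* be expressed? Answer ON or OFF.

Fumarate is absent, so PexL is active.
Citrulline is present, so PurG is inactive.
No repressor is bound and PexL is active, so *vorF* is transcribed.
So VorF is produced and active.
c-di-GMP is present, so QuvN is active.
With repressor QuvN bound, *irpC* is not transcribed.
So IrpC is not produced.
Mevalonate is absent, so CilZ is inactive.
No repressor is bound and VorF is active, so *qilD* is transcribed.

ON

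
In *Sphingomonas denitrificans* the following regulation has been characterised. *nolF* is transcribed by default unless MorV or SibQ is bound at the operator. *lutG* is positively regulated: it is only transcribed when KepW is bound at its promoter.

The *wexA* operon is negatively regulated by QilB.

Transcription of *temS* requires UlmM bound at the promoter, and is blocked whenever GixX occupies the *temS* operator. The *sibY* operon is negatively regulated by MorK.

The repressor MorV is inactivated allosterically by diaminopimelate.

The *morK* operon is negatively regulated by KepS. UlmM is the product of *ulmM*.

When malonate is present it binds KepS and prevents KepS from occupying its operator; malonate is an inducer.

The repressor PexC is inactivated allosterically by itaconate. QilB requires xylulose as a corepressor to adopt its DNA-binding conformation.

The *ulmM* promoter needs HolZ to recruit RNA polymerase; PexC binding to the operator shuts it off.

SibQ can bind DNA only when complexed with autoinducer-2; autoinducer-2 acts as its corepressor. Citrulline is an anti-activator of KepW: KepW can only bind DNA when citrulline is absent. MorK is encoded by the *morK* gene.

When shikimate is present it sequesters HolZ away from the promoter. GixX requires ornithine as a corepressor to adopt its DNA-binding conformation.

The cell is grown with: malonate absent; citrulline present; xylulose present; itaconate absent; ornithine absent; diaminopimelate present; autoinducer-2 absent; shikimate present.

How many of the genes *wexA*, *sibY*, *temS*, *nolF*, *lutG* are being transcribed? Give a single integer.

Xylulose is present, so QilB is active.
With repressor QilB bound, *wexA* is not transcribed.
→ *wexA* is OFF.
Malonate is absent, so KepS is active.
With repressor KepS bound, *morK* is not transcribed.
So MorK is not produced.
With no repressor bound, *sibY* is transcribed.
→ *sibY* is ON.
Itaconate is absent, so PexC is active.
Shikimate is present, so HolZ is inactive.
With repressor PexC bound, *ulmM* is not transcribed.
So UlmM is not produced.
Ornithine is absent, so GixX is inactive.
Required activator UlmM is absent, so *temS* is not transcribed.
→ *temS* is OFF.
Diaminopimelate is present, so MorV is inactive.
Autoinducer-2 is absent, so SibQ is inactive.
With no repressor bound, *nolF* is transcribed.
→ *nolF* is ON.
Citrulline is present, so KepW is inactive.
Required activator KepW is absent, so *lutG* is not transcribed.
→ *lutG* is OFF.
2 of the 5 genes are transcribed.

2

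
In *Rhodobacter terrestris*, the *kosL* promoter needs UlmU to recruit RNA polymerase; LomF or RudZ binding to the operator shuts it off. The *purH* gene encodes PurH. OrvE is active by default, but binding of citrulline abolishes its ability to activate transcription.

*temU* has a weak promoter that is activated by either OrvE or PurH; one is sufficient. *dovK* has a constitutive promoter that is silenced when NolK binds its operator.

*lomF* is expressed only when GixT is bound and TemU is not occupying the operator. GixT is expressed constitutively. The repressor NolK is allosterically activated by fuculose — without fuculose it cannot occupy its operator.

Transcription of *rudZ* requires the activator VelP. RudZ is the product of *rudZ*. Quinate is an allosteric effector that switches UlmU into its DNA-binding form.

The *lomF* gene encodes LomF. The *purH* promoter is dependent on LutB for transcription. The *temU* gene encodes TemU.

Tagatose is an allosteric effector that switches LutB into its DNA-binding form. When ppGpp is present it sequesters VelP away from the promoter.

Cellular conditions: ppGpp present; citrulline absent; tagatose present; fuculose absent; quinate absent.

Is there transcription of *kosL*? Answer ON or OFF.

OFF

Quinate is absent, so UlmU is inactive.
Citrulline is absent, so OrvE is active.
Tagatose is present, so LutB is active.
No repressor is bound and LutB is active, so *purH* is transcribed.
So PurH is produced and active.
Activator OrvE is present, so *temU* is transcribed.
So TemU is produced and active.
GixT is produced constitutively and is active.
With repressor TemU bound, *lomF* is not transcribed.
So LomF is not produced.
ppGpp is present, so VelP is inactive.
Required activator VelP is absent, so *rudZ* is not transcribed.
So RudZ is not produced.
Required activator UlmU is absent, so *kosL* is not transcribed.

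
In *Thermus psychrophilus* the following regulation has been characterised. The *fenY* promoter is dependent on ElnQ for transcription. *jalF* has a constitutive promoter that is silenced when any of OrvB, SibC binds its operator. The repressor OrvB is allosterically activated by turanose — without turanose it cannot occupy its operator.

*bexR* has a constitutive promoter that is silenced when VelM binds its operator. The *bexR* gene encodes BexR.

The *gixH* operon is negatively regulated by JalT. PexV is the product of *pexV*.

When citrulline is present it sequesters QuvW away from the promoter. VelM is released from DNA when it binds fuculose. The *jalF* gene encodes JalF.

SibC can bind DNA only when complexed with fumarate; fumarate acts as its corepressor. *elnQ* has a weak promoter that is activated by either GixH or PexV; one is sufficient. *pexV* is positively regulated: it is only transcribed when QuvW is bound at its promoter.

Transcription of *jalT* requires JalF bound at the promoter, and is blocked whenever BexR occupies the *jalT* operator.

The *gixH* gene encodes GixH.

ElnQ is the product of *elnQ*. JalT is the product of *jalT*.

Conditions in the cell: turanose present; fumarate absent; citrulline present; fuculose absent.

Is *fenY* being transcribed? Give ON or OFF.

Turanose is present, so OrvB is active.
Fumarate is absent, so SibC is inactive.
With repressor OrvB bound, *jalF* is not transcribed.
So JalF is not produced.
Fuculose is absent, so VelM is active.
With repressor VelM bound, *bexR* is not transcribed.
So BexR is not produced.
Required activator JalF is absent, so *jalT* is not transcribed.
So JalT is not produced.
With no repressor bound, *gixH* is transcribed.
So GixH is produced and active.
Citrulline is present, so QuvW is inactive.
Required activator QuvW is absent, so *pexV* is not transcribed.
So PexV is not produced.
Activator GixH is present, so *elnQ* is transcribed.
So ElnQ is produced and active.
No repressor is bound and ElnQ is active, so *fenY* is transcribed.

ON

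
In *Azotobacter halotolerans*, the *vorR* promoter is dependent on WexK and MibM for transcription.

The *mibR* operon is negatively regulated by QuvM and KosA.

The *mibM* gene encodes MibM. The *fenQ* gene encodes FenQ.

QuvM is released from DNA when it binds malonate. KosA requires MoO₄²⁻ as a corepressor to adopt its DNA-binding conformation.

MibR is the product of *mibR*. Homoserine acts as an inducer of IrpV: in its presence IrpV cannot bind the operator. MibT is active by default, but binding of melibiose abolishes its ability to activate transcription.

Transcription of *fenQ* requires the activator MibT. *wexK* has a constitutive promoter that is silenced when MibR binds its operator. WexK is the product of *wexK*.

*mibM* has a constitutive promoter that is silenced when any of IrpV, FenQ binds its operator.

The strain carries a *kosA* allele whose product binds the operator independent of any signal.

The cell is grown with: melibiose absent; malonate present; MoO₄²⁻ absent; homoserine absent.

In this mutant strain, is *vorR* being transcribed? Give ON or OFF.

Malonate is present, so QuvM is inactive.
KosA is constitutively active in this strain.
With repressor KosA bound, *mibR* is not transcribed.
So MibR is not produced.
With no repressor bound, *wexK* is transcribed.
So WexK is produced and active.
Homoserine is absent, so IrpV is active.
Melibiose is absent, so MibT is active.
No repressor is bound and MibT is active, so *fenQ* is transcribed.
So FenQ is produced and active.
With repressor IrpV bound, *mibM* is not transcribed.
So MibM is not produced.
Required activator MibM is absent, so *vorR* is not transcribed.

OFF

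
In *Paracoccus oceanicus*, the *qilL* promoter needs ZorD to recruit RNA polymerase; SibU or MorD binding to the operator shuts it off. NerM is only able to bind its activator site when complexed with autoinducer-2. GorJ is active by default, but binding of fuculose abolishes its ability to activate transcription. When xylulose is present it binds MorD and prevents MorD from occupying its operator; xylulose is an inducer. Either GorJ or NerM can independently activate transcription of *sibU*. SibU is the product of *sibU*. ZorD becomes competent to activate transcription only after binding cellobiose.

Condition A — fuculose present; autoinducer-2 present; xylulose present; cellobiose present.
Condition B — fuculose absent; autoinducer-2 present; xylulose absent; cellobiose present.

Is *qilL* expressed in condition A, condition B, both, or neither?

neither

Condition A:
Fuculose is present, so GorJ is inactive.
Autoinducer-2 is present, so NerM is active.
Activator NerM is present, so *sibU* is transcribed.
So SibU is produced and active.
Xylulose is present, so MorD is inactive.
Cellobiose is present, so ZorD is active.
With repressor SibU bound, *qilL* is not transcribed.
→ *qilL* is OFF in A.
Condition B:
Fuculose is absent, so GorJ is active.
Autoinducer-2 is present, so NerM is active.
Activator GorJ is present, so *sibU* is transcribed.
So SibU is produced and active.
Xylulose is absent, so MorD is active.
Cellobiose is present, so ZorD is active.
With repressor SibU bound, *qilL* is not transcribed.
→ *qilL* is OFF in B.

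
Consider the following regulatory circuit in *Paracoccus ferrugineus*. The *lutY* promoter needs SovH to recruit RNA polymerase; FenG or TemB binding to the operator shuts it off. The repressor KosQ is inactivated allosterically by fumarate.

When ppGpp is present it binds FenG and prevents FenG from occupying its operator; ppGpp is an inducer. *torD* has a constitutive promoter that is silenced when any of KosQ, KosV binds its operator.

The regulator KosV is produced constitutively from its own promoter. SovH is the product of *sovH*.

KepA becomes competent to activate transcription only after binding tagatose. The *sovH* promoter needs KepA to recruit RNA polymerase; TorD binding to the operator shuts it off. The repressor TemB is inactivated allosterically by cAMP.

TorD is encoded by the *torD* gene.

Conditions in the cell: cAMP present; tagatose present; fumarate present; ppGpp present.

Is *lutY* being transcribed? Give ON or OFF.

ON

ppGpp is present, so FenG is inactive.
cAMP is present, so TemB is inactive.
Tagatose is present, so KepA is active.
Fumarate is present, so KosQ is inactive.
KosV is produced constitutively and is active.
With repressor KosV bound, *torD* is not transcribed.
So TorD is not produced.
No repressor is bound and KepA is active, so *sovH* is transcribed.
So SovH is produced and active.
No repressor is bound and SovH is active, so *lutY* is transcribed.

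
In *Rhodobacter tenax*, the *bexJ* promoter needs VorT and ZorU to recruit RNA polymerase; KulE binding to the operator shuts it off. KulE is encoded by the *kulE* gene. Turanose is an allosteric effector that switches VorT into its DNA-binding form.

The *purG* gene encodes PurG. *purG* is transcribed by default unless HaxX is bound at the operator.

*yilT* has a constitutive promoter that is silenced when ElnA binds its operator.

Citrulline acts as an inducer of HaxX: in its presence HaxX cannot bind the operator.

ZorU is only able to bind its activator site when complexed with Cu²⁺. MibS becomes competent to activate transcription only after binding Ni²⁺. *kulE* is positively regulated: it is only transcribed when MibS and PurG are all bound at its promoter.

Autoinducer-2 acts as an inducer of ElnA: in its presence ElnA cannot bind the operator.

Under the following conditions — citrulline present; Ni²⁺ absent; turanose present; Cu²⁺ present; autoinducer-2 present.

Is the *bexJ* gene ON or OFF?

Turanose is present, so VorT is active.
Cu²⁺ is present, so ZorU is active.
Ni²⁺ is absent, so MibS is inactive.
Citrulline is present, so HaxX is inactive.
With no repressor bound, *purG* is transcribed.
So PurG is produced and active.
Required activator MibS is absent, so *kulE* is not transcribed.
So KulE is not produced.
No repressor is bound and VorT and ZorU are active, so *bexJ* is transcribed.

ON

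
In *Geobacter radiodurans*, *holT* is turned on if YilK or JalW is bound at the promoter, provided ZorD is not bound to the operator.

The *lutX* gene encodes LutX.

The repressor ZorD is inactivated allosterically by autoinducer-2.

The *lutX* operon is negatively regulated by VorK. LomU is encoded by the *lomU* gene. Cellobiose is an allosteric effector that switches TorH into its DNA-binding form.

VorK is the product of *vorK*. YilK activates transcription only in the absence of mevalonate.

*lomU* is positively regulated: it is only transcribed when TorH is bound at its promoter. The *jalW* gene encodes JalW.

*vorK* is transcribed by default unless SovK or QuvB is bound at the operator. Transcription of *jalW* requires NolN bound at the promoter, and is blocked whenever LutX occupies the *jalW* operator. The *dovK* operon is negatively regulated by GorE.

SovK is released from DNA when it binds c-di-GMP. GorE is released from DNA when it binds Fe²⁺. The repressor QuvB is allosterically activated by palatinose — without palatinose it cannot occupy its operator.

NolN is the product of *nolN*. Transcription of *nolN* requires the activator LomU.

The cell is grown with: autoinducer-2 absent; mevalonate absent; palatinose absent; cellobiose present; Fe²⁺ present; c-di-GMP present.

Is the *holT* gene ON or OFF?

Autoinducer-2 is absent, so ZorD is active.
Mevalonate is absent, so YilK is active.
c-di-GMP is present, so SovK is inactive.
Palatinose is absent, so QuvB is inactive.
With no repressor bound, *vorK* is transcribed.
So VorK is produced and active.
With repressor VorK bound, *lutX* is not transcribed.
So LutX is not produced.
Cellobiose is present, so TorH is active.
No repressor is bound and TorH is active, so *lomU* is transcribed.
So LomU is produced and active.
No repressor is bound and LomU is active, so *nolN* is transcribed.
So NolN is produced and active.
No repressor is bound and NolN is active, so *jalW* is transcribed.
So JalW is produced and active.
With repressor ZorD bound, *holT* is not transcribed.

OFF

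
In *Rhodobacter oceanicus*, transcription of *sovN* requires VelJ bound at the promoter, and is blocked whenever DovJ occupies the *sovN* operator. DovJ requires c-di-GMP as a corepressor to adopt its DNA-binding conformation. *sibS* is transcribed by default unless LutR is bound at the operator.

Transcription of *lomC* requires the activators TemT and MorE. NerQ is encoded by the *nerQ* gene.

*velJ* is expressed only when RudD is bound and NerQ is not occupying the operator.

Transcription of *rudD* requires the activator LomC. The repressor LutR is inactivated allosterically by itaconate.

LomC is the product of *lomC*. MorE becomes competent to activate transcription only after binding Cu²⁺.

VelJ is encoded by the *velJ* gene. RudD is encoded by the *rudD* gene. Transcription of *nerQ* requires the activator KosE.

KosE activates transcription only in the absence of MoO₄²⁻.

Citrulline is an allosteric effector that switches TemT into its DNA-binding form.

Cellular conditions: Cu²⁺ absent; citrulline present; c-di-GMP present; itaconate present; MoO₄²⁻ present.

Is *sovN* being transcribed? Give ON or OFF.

MoO₄²⁻ is present, so KosE is inactive.
Required activator KosE is absent, so *nerQ* is not transcribed.
So NerQ is not produced.
Citrulline is present, so TemT is active.
Cu²⁺ is absent, so MorE is inactive.
Required activator MorE is absent, so *lomC* is not transcribed.
So LomC is not produced.
Required activator LomC is absent, so *rudD* is not transcribed.
So RudD is not produced.
Required activator RudD is absent, so *velJ* is not transcribed.
So VelJ is not produced.
c-di-GMP is present, so DovJ is active.
With repressor DovJ bound, *sovN* is not transcribed.

OFF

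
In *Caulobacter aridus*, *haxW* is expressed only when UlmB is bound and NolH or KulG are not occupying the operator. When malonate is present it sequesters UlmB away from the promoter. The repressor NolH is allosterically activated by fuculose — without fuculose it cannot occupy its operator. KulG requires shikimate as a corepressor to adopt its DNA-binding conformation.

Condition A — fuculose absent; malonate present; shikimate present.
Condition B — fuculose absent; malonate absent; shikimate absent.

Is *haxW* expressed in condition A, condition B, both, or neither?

B only

Condition A:
Fuculose is absent, so NolH is inactive.
Malonate is present, so UlmB is inactive.
Shikimate is present, so KulG is active.
With repressor KulG bound, *haxW* is not transcribed.
→ *haxW* is OFF in A.
Condition B:
Fuculose is absent, so NolH is inactive.
Malonate is absent, so UlmB is active.
Shikimate is absent, so KulG is inactive.
No repressor is bound and UlmB is active, so *haxW* is transcribed.
→ *haxW* is ON in B.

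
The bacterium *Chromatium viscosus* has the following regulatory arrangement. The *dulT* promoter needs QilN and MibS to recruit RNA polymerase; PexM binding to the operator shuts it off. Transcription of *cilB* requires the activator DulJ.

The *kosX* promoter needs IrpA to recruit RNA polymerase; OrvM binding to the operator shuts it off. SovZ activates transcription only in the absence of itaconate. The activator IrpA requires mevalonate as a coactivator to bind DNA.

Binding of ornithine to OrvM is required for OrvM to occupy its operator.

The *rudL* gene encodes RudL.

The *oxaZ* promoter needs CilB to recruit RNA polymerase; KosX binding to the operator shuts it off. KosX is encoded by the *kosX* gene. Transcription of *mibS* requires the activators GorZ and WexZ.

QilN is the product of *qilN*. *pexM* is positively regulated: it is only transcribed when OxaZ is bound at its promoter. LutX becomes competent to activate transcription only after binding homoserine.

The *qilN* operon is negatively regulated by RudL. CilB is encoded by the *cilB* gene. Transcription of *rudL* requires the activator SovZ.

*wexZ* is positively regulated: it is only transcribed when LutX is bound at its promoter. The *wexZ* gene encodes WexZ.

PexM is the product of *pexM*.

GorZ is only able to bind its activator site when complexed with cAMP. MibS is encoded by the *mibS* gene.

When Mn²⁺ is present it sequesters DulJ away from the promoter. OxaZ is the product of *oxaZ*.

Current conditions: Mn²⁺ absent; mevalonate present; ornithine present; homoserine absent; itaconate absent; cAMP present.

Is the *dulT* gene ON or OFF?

Itaconate is absent, so SovZ is active.
No repressor is bound and SovZ is active, so *rudL* is transcribed.
So RudL is produced and active.
With repressor RudL bound, *qilN* is not transcribed.
So QilN is not produced.
cAMP is present, so GorZ is active.
Homoserine is absent, so LutX is inactive.
Required activator LutX is absent, so *wexZ* is not transcribed.
So WexZ is not produced.
Required activator WexZ is absent, so *mibS* is not transcribed.
So MibS is not produced.
Ornithine is present, so OrvM is active.
Mevalonate is present, so IrpA is active.
With repressor OrvM bound, *kosX* is not transcribed.
So KosX is not produced.
Mn²⁺ is absent, so DulJ is active.
No repressor is bound and DulJ is active, so *cilB* is transcribed.
So CilB is produced and active.
No repressor is bound and CilB is active, so *oxaZ* is transcribed.
So OxaZ is produced and active.
No repressor is bound and OxaZ is active, so *pexM* is transcribed.
So PexM is produced and active.
With repressor PexM bound, *dulT* is not transcribed.

OFF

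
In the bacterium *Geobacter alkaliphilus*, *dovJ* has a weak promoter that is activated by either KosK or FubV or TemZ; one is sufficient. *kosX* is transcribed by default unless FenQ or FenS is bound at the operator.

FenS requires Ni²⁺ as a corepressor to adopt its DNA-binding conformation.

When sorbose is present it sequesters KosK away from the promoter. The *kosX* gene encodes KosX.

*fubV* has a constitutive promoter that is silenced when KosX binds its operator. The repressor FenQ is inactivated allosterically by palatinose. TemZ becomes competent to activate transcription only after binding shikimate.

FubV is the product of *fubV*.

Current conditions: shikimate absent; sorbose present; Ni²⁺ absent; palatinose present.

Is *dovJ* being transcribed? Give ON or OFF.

Sorbose is present, so KosK is inactive.
Palatinose is present, so FenQ is inactive.
Ni²⁺ is absent, so FenS is inactive.
With no repressor bound, *kosX* is transcribed.
So KosX is produced and active.
With repressor KosX bound, *fubV* is not transcribed.
So FubV is not produced.
Shikimate is absent, so TemZ is inactive.
No activator is available at the *dovJ* promoter, so *dovJ* is not transcribed.

OFF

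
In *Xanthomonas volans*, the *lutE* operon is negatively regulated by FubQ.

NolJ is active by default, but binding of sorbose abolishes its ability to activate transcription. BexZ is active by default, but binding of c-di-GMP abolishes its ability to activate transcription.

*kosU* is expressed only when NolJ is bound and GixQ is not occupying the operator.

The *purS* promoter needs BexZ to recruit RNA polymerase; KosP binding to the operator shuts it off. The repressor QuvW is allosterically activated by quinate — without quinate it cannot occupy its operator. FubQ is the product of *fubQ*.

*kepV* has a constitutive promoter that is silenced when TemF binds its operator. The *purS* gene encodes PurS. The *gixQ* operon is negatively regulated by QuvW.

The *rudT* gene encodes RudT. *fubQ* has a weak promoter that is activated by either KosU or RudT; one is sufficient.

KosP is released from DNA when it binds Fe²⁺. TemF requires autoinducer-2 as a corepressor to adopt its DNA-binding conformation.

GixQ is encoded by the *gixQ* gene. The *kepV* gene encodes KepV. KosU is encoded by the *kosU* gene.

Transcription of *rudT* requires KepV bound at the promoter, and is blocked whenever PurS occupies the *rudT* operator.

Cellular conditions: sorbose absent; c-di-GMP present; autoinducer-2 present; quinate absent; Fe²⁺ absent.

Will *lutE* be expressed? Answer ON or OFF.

ON

Quinate is absent, so QuvW is inactive.
With no repressor bound, *gixQ* is transcribed.
So GixQ is produced and active.
Sorbose is absent, so NolJ is active.
With repressor GixQ bound, *kosU* is not transcribed.
So KosU is not produced.
Fe²⁺ is absent, so KosP is active.
c-di-GMP is present, so BexZ is inactive.
With repressor KosP bound, *purS* is not transcribed.
So PurS is not produced.
Autoinducer-2 is present, so TemF is active.
With repressor TemF bound, *kepV* is not transcribed.
So KepV is not produced.
Required activator KepV is absent, so *rudT* is not transcribed.
So RudT is not produced.
No activator is available at the *fubQ* promoter, so *fubQ* is not transcribed.
So FubQ is not produced.
With no repressor bound, *lutE* is transcribed.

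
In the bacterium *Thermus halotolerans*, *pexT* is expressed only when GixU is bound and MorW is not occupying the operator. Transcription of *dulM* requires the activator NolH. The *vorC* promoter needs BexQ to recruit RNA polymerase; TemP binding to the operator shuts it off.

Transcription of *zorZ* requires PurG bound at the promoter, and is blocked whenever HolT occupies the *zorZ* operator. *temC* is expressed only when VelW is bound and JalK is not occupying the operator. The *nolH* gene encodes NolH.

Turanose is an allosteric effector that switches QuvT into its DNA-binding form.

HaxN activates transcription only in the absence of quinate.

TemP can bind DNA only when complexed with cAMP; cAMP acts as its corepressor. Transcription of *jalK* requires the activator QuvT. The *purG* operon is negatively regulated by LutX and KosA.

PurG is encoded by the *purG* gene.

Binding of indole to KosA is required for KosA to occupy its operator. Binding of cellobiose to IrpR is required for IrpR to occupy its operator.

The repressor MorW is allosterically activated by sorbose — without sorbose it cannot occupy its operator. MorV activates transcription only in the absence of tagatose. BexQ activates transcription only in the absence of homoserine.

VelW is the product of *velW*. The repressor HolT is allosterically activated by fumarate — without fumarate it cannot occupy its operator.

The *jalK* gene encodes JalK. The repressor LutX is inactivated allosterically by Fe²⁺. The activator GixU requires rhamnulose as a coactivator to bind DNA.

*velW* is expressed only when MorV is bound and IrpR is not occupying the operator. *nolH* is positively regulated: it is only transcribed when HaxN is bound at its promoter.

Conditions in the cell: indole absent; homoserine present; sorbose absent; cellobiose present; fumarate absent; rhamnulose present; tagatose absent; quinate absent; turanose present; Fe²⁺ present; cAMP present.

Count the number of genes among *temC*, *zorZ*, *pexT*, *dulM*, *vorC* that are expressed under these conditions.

Turanose is present, so QuvT is active.
No repressor is bound and QuvT is active, so *jalK* is transcribed.
So JalK is produced and active.
Cellobiose is present, so IrpR is active.
Tagatose is absent, so MorV is active.
With repressor IrpR bound, *velW* is not transcribed.
So VelW is not produced.
With repressor JalK bound, *temC* is not transcribed.
→ *temC* is OFF.
Fe²⁺ is present, so LutX is inactive.
Indole is absent, so KosA is inactive.
With no repressor bound, *purG* is transcribed.
So PurG is produced and active.
Fumarate is absent, so HolT is inactive.
No repressor is bound and PurG is active, so *zorZ* is transcribed.
→ *zorZ* is ON.
Sorbose is absent, so MorW is inactive.
Rhamnulose is present, so GixU is active.
No repressor is bound and GixU is active, so *pexT* is transcribed.
→ *pexT* is ON.
Quinate is absent, so HaxN is active.
No repressor is bound and HaxN is active, so *nolH* is transcribed.
So NolH is produced and active.
No repressor is bound and NolH is active, so *dulM* is transcribed.
→ *dulM* is ON.
cAMP is present, so TemP is active.
Homoserine is present, so BexQ is inactive.
With repressor TemP bound, *vorC* is not transcribed.
→ *vorC* is OFF.
3 of the 5 genes are transcribed.

3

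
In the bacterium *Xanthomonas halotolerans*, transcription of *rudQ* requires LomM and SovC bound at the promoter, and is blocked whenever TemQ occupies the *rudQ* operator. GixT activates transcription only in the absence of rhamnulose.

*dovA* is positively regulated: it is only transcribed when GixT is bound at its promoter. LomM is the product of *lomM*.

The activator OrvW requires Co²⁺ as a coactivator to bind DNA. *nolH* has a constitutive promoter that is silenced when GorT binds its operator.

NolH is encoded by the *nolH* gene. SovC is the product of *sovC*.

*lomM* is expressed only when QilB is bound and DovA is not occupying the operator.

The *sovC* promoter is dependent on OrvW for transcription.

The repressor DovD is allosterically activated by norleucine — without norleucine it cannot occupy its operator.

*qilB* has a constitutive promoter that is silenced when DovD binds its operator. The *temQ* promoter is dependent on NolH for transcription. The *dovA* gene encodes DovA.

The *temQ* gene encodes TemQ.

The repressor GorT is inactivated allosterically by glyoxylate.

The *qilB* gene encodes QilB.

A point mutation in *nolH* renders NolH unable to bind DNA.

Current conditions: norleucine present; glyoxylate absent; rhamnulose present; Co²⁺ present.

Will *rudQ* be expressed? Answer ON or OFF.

Norleucine is present, so DovD is active.
With repressor DovD bound, *qilB* is not transcribed.
So QilB is not produced.
Rhamnulose is present, so GixT is inactive.
Required activator GixT is absent, so *dovA* is not transcribed.
So DovA is not produced.
Required activator QilB is absent, so *lomM* is not transcribed.
So LomM is not produced.
Co²⁺ is present, so OrvW is active.
No repressor is bound and OrvW is active, so *sovC* is transcribed.
So SovC is produced and active.
NolH is non-functional in this strain, so it has no effect.
Required activator NolH is absent, so *temQ* is not transcribed.
So TemQ is not produced.
Required activator LomM is absent, so *rudQ* is not transcribed.

OFF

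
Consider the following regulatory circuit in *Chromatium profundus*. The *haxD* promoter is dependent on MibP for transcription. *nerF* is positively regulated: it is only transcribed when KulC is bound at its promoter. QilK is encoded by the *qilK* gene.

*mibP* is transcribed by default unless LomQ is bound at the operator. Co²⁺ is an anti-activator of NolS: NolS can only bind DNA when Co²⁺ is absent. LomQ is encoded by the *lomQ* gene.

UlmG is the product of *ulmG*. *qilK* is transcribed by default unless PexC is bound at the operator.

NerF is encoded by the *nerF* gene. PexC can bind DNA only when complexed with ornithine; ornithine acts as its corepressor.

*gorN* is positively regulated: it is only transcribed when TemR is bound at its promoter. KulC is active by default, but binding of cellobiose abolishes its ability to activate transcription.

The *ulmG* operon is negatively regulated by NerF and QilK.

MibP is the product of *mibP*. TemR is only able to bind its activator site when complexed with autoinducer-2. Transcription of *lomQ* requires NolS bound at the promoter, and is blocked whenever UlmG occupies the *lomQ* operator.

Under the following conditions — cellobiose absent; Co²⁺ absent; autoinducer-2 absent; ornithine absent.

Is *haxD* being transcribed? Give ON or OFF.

Cellobiose is absent, so KulC is active.
No repressor is bound and KulC is active, so *nerF* is transcribed.
So NerF is produced and active.
Ornithine is absent, so PexC is inactive.
With no repressor bound, *qilK* is transcribed.
So QilK is produced and active.
With repressor NerF bound, *ulmG* is not transcribed.
So UlmG is not produced.
Co²⁺ is absent, so NolS is active.
No repressor is bound and NolS is active, so *lomQ* is transcribed.
So LomQ is produced and active.
With repressor LomQ bound, *mibP* is not transcribed.
So MibP is not produced.
Required activator MibP is absent, so *haxD* is not transcribed.

OFF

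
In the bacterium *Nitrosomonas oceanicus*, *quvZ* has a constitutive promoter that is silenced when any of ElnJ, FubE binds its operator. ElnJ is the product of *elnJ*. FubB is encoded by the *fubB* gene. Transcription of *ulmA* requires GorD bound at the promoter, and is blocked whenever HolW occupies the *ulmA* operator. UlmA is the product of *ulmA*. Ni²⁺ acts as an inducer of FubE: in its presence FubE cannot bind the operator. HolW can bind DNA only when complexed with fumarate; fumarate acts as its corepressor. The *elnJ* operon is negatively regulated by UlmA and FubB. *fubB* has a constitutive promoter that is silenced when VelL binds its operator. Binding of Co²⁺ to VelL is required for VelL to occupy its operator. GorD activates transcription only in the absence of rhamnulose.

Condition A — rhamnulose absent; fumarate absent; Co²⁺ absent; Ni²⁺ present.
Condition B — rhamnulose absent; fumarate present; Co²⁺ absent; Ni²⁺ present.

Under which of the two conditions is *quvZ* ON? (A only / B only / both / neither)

Condition A:
Rhamnulose is absent, so GorD is active.
Fumarate is absent, so HolW is inactive.
No repressor is bound and GorD is active, so *ulmA* is transcribed.
So UlmA is produced and active.
Co²⁺ is absent, so VelL is inactive.
With no repressor bound, *fubB* is transcribed.
So FubB is produced and active.
With repressor UlmA bound, *elnJ* is not transcribed.
So ElnJ is not produced.
Ni²⁺ is present, so FubE is inactive.
With no repressor bound, *quvZ* is transcribed.
→ *quvZ* is ON in A.
Condition B:
Rhamnulose is absent, so GorD is active.
Fumarate is present, so HolW is active.
With repressor HolW bound, *ulmA* is not transcribed.
So UlmA is not produced.
Co²⁺ is absent, so VelL is inactive.
With no repressor bound, *fubB* is transcribed.
So FubB is produced and active.
With repressor FubB bound, *elnJ* is not transcribed.
So ElnJ is not produced.
Ni²⁺ is present, so FubE is inactive.
With no repressor bound, *quvZ* is transcribed.
→ *quvZ* is ON in B.

both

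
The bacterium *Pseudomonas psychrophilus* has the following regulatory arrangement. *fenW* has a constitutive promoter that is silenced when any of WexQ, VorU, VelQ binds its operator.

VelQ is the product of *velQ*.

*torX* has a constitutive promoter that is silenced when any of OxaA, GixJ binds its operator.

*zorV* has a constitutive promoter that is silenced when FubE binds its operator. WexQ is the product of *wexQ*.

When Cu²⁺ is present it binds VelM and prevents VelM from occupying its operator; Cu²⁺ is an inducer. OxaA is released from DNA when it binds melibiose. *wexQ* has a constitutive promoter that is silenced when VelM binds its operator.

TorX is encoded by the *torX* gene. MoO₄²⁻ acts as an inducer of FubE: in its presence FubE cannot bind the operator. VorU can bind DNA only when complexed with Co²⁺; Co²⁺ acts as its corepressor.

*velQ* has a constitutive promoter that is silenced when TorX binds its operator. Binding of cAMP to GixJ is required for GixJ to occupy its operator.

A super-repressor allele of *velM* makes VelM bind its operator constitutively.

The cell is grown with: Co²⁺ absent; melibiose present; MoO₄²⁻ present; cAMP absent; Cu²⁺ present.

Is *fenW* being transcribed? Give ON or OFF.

VelM is constitutively active in this strain.
With repressor VelM bound, *wexQ* is not transcribed.
So WexQ is not produced.
Co²⁺ is absent, so VorU is inactive.
Melibiose is present, so OxaA is inactive.
cAMP is absent, so GixJ is inactive.
With no repressor bound, *torX* is transcribed.
So TorX is produced and active.
With repressor TorX bound, *velQ* is not transcribed.
So VelQ is not produced.
With no repressor bound, *fenW* is transcribed.

ON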